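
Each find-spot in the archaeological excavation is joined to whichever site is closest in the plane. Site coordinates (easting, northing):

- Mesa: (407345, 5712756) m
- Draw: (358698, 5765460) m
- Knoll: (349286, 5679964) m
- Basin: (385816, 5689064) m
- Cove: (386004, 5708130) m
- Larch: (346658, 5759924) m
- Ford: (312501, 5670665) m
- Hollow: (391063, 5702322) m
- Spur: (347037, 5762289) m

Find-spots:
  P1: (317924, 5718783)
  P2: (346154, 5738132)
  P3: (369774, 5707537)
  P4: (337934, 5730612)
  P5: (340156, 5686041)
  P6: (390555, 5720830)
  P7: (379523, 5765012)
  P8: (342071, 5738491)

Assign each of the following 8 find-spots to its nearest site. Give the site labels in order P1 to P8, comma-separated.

P1 → Ford (d²=2344750853.00)
P2 → Larch (d²=475145280.00)
P3 → Cove (d²=263764549.00)
P4 → Larch (d²=935301520.00)
P5 → Knoll (d²=120286829.00)
P6 → Cove (d²=182001601.00)
P7 → Draw (d²=433881329.00)
P8 → Larch (d²=480414058.00)

Ford, Larch, Cove, Larch, Knoll, Cove, Draw, Larch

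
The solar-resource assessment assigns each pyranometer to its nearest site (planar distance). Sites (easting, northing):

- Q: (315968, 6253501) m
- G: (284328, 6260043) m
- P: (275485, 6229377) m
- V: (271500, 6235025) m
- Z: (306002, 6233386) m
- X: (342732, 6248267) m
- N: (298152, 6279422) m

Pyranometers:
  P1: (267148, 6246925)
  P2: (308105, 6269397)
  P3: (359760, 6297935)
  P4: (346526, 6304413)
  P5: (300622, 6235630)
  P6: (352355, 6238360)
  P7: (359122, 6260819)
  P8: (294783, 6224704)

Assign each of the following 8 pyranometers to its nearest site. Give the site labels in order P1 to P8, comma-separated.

P1 → V (d²=160549904.00)
P2 → N (d²=199562834.00)
P3 → X (d²=2756863008.00)
P4 → N (d²=2964593957.00)
P5 → Z (d²=33979936.00)
P6 → X (d²=190750778.00)
P7 → X (d²=426184804.00)
P8 → Z (d²=201243085.00)

V, N, X, N, Z, X, X, Z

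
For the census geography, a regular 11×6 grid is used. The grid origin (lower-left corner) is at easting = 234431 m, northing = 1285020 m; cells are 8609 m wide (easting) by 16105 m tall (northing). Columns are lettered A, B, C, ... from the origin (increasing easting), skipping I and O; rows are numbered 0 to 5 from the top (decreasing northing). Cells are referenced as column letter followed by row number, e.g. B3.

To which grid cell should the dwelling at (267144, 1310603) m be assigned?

D4

Column index: ⌊(267144 − 234431) / 8609⌋ = ⌊3.800⌋ = 3 → column D
Row offset from origin: ⌊(1310603 − 1285020) / 16105⌋ = ⌊1.589⌋ = 1 → row 4 (counted from top)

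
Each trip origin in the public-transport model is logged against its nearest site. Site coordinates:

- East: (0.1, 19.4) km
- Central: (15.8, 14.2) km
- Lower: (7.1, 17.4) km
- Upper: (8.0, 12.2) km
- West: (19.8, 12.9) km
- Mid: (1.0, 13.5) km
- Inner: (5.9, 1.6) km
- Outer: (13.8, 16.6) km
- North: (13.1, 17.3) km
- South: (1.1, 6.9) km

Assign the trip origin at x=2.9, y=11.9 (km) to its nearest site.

Mid

Squared distances to each site:
East: 64.090; Central: 171.700; Lower: 47.890; Upper: 26.100; West: 286.610; Mid: 6.170; Inner: 115.090; Outer: 140.900; North: 133.200; South: 28.240.
Minimum at Mid.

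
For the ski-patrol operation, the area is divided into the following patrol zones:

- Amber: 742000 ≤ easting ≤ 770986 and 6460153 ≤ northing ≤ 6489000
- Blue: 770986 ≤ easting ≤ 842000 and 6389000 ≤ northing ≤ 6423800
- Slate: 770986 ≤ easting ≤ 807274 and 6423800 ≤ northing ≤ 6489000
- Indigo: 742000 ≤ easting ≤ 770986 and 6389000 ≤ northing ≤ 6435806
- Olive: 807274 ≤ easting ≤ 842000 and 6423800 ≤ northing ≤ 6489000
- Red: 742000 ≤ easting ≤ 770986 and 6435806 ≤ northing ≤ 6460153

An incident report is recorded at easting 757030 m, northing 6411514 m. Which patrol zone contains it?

The point has easting = 757030 and northing = 6411514.
Only Indigo satisfies 742000 ≤ easting ≤ 770986 and 6389000 ≤ northing ≤ 6435806.

Indigo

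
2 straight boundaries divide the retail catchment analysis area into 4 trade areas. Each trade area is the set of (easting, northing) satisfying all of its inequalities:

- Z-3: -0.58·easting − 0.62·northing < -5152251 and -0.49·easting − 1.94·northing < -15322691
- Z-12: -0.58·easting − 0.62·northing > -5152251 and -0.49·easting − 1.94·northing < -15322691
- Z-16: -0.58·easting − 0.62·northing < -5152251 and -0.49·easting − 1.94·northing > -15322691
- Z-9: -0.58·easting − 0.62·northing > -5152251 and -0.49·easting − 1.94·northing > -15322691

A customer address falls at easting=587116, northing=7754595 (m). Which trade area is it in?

Z-12

-0.58·587116 − 0.62·7754595 = -5148376.180, which is > -5152251
-0.49·587116 − 1.94·7754595 = -15331601.140, which is < -15322691
This sign pattern matches Z-12.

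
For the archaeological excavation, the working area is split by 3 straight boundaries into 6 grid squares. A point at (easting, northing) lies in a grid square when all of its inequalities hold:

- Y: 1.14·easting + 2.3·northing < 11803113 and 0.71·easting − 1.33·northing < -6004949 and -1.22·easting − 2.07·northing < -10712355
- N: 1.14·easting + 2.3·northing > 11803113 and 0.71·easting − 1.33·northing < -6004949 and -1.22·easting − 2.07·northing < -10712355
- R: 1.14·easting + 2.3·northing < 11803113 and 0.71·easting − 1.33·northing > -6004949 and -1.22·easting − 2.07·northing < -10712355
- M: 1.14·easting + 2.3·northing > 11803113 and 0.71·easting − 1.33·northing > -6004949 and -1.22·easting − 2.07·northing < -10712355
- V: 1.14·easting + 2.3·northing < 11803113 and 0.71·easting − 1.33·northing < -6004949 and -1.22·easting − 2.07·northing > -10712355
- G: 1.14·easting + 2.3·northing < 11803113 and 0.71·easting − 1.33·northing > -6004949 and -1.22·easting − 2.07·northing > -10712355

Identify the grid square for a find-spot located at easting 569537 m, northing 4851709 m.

N

1.14·569537 + 2.3·4851709 = 11808202.880, which is > 11803113
0.71·569537 − 1.33·4851709 = -6048401.700, which is < -6004949
-1.22·569537 − 2.07·4851709 = -10737872.770, which is < -10712355
This sign pattern matches N.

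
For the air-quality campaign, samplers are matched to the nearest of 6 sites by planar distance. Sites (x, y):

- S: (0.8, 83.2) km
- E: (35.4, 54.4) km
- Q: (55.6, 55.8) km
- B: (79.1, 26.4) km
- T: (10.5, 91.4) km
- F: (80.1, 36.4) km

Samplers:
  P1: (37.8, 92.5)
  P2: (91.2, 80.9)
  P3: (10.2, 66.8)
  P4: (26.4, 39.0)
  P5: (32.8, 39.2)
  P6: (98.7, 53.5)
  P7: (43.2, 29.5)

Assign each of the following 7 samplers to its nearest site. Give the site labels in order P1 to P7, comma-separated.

T, Q, S, E, E, F, E

P1 → T (d²=746.50)
P2 → Q (d²=1897.37)
P3 → S (d²=357.32)
P4 → E (d²=318.16)
P5 → E (d²=237.80)
P6 → F (d²=638.37)
P7 → E (d²=680.85)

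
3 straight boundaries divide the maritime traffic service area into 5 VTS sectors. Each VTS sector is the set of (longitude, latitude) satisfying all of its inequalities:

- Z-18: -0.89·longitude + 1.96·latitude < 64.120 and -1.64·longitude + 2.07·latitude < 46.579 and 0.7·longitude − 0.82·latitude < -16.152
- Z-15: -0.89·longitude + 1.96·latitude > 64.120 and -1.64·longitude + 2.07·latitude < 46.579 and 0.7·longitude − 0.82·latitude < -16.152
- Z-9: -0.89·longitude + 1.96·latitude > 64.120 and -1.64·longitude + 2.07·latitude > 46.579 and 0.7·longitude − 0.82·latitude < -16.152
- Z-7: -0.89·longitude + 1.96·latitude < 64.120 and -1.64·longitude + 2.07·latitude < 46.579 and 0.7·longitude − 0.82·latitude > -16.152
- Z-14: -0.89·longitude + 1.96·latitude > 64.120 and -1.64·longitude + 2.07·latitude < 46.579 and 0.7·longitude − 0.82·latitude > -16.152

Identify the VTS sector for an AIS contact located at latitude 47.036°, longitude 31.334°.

-0.89·31.334 + 1.96·47.036 = 64.303, which is > 64.120
-1.64·31.334 + 2.07·47.036 = 45.977, which is < 46.579
0.7·31.334 − 0.82·47.036 = -16.636, which is < -16.152
This sign pattern matches Z-15.

Z-15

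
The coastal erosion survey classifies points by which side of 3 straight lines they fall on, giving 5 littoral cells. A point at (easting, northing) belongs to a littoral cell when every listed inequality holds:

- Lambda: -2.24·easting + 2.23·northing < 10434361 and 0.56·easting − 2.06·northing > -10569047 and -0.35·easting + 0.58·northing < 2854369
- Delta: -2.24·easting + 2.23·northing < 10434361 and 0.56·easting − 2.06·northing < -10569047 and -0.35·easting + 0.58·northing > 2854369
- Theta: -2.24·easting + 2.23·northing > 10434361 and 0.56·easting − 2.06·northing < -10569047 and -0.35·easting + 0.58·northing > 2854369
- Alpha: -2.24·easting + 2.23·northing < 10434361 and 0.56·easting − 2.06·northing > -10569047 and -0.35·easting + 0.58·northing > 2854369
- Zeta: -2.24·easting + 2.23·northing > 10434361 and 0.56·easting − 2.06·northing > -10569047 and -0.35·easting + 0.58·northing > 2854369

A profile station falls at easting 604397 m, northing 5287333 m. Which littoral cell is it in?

Zeta

-2.24·604397 + 2.23·5287333 = 10436903.310, which is > 10434361
0.56·604397 − 2.06·5287333 = -10553443.660, which is > -10569047
-0.35·604397 + 0.58·5287333 = 2855114.190, which is > 2854369
This sign pattern matches Zeta.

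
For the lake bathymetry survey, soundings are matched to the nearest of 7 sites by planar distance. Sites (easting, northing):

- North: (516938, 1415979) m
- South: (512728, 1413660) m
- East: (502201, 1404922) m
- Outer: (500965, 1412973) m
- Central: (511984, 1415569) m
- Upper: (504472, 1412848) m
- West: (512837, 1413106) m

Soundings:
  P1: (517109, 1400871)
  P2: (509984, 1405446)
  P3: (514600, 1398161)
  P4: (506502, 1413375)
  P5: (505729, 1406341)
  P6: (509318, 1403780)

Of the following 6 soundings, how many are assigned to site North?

P1 → West
P2 → East
P3 → East
P4 → Upper
P5 → East
P6 → East
0 of the 6 go to North.

0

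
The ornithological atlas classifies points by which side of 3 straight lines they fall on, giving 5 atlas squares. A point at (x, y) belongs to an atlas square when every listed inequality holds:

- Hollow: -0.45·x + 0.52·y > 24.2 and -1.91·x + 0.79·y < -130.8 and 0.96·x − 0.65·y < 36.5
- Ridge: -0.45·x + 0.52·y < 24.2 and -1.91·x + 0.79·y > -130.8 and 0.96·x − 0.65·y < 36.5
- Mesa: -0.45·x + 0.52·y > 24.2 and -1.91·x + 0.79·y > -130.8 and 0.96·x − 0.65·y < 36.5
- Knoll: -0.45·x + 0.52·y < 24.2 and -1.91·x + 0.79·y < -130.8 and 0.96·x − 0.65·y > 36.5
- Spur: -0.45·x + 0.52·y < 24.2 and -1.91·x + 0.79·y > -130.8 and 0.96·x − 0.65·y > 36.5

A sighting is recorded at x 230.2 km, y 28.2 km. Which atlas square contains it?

-0.45·230.2 + 0.52·28.2 = -88.926, which is < 24.2
-1.91·230.2 + 0.79·28.2 = -417.404, which is < -130.8
0.96·230.2 − 0.65·28.2 = 202.662, which is > 36.5
This sign pattern matches Knoll.

Knoll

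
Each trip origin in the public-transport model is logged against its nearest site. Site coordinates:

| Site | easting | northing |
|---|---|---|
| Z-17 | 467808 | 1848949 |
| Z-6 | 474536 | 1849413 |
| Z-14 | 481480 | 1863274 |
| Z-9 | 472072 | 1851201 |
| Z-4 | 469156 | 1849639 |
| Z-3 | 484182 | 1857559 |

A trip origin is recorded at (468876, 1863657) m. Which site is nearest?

Squared distances to each site:
Z-17: 217465888.000; Z-6: 234927136.000; Z-14: 159007505.000; Z-9: 165366352.000; Z-4: 196582724.000; Z-3: 271459240.000.
Minimum at Z-14.

Z-14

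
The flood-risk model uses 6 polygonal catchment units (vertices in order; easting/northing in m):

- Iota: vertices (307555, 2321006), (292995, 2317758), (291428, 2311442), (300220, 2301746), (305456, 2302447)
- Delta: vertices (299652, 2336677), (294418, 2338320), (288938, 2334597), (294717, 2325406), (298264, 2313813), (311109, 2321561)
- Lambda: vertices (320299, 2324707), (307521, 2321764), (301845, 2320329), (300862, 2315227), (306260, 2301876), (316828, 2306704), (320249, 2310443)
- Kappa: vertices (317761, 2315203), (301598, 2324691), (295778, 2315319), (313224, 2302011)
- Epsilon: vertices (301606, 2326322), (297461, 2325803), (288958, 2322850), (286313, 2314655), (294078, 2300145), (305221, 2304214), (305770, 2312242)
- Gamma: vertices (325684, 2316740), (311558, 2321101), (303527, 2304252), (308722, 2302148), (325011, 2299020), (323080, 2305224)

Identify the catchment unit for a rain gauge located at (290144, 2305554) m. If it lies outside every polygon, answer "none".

none

Cast a ray rightward from (290144, 2305554). For each polygon, the edges (by vertex number in listed order) whose endpoints lie on opposite sides of northing = 2305554, where each meets that height, and whether that is right or left of the point:
Iota: 3–4 at easting≈296767.0 (right), 5–1 at easting≈305807.4 (right) → 2 crossings.
Delta: no edge straddles that height → 0 crossings.
Lambda: 4–5 at easting≈304772.9 (right), 5–6 at easting≈314310.8 (right) → 2 crossings.
Kappa: 3–4 at easting≈308579.3 (right), 4–1 at easting≈314442.5 (right) → 2 crossings.
Epsilon: 4–5 at easting≈291183.4 (right), 6–7 at easting≈305312.6 (right) → 2 crossings.
Gamma: 2–3 at easting≈304147.6 (right), 6–1 at easting≈323154.6 (right) → 2 crossings.
All counts are even, so the point lies outside every listed polygon.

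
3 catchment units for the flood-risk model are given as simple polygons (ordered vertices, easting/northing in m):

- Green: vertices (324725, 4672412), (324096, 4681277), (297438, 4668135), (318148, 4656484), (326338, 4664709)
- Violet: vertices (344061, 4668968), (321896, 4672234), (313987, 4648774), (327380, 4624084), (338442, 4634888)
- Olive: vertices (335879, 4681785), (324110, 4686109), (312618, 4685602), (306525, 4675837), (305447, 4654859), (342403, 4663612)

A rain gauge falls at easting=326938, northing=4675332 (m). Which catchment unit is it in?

Olive

Cast a ray rightward from (326938, 4675332). For each polygon, the edges (by vertex number in listed order) whose endpoints lie on opposite sides of northing = 4675332, where each meets that height, and whether that is right or left of the point:
Green: 1–2 at easting≈324517.8 (left), 2–3 at easting≈312036.8 (left) → 0 crossings.
Violet: no edge straddles that height → 0 crossings.
Olive: 4–5 at easting≈306499.0 (left), 6–1 at easting≈338195.6 (right) → 1 crossing.
Only Olive has an odd count, so the point is inside Olive.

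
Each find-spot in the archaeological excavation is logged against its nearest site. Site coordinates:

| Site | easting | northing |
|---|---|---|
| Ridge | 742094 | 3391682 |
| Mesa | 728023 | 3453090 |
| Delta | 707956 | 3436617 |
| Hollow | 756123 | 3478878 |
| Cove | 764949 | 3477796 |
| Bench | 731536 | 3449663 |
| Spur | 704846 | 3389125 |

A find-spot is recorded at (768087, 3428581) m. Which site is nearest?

Squared distances to each site:
Ridge: 2037172250.000; Mesa: 2205815177.000; Delta: 3680314457.000; Hollow: 2672925505.000; Cove: 2431963269.000; Bench: 1780426325.000; Spur: 5556200017.000.
Minimum at Bench.

Bench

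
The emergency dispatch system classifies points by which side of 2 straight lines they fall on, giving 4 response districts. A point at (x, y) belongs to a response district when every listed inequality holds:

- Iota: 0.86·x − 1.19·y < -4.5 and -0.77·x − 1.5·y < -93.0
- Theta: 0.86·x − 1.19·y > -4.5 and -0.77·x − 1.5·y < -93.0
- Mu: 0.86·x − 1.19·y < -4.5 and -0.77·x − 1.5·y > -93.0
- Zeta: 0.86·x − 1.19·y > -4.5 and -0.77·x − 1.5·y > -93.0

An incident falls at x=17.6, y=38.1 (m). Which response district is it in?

0.86·17.6 − 1.19·38.1 = -30.203, which is < -4.5
-0.77·17.6 − 1.5·38.1 = -70.702, which is > -93.0
This sign pattern matches Mu.

Mu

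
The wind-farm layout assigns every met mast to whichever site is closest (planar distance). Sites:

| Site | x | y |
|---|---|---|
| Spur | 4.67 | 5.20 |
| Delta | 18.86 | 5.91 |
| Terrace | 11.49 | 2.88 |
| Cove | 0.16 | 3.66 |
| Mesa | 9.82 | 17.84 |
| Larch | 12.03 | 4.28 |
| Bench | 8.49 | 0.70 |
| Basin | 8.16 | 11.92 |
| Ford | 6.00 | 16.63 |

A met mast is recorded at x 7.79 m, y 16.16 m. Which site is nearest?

Squared distances to each site:
Spur: 129.856; Delta: 227.607; Terrace: 190.048; Cove: 214.467; Mesa: 6.943; Larch: 159.112; Bench: 239.502; Basin: 18.115; Ford: 3.425.
Minimum at Ford.

Ford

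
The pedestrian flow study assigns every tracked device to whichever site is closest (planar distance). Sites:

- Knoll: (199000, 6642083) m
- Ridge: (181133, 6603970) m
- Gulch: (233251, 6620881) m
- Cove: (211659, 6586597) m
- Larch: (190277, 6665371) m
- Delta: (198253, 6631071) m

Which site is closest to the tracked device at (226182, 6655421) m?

Knoll

Squared distances to each site:
Knoll: 916763368.000; Ridge: 4676617802.000; Gulch: 1242982361.000; Cove: 4947660505.000; Larch: 1388171525.000; Delta: 1372951541.000.
Minimum at Knoll.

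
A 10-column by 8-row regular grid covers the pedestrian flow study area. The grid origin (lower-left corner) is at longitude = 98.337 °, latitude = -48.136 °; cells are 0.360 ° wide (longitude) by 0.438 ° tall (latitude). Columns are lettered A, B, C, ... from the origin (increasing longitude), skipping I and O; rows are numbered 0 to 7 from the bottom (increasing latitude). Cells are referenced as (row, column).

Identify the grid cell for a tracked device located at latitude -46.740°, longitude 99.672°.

Column index: ⌊(99.672 − 98.337) / 0.360⌋ = ⌊3.708⌋ = 3 → column D
Row offset from origin: ⌊(-46.740 − -48.136) / 0.438⌋ = ⌊3.187⌋ = 3 → row 3

(3, D)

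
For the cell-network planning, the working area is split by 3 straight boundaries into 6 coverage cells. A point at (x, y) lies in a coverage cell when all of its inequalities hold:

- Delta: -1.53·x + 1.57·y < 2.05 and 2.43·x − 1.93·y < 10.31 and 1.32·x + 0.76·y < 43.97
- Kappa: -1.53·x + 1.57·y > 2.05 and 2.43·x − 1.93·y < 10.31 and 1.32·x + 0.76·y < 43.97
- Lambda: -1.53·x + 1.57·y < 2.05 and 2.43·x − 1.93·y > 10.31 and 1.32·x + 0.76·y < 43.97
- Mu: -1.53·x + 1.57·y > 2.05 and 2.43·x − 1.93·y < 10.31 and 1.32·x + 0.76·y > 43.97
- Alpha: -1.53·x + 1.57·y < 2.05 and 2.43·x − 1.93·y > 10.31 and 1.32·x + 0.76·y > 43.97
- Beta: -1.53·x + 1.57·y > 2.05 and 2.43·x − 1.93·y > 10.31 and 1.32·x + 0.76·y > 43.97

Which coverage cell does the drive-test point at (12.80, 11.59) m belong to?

Delta

-1.53·12.80 + 1.57·11.59 = -1.388, which is < 2.05
2.43·12.80 − 1.93·11.59 = 8.735, which is < 10.31
1.32·12.80 + 0.76·11.59 = 25.704, which is < 43.97
This sign pattern matches Delta.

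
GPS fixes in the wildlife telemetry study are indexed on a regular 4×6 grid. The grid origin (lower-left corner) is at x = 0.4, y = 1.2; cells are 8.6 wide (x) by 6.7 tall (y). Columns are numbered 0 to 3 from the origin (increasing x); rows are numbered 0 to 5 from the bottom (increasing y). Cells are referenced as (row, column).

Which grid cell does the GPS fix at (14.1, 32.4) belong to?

(4, 1)

Column index: ⌊(14.1 − 0.4) / 8.6⌋ = ⌊1.593⌋ = 1
Row offset from origin: ⌊(32.4 − 1.2) / 6.7⌋ = ⌊4.657⌋ = 4 → row 4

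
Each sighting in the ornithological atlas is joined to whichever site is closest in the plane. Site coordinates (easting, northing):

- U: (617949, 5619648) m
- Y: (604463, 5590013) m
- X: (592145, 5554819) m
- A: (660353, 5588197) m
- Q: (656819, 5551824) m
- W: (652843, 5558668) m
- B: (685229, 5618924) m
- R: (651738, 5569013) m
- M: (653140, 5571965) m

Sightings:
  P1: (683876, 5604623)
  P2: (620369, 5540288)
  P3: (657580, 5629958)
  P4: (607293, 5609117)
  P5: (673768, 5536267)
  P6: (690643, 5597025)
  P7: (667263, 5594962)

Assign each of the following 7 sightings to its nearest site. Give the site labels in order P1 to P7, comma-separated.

P1 → B (d²=206349210.00)
P2 → X (d²=1007744137.00)
P3 → B (d²=886216357.00)
P4 → U (d²=224452297.00)
P5 → Q (d²=529288850.00)
P6 → B (d²=508877597.00)
P7 → A (d²=93513325.00)

B, X, B, U, Q, B, A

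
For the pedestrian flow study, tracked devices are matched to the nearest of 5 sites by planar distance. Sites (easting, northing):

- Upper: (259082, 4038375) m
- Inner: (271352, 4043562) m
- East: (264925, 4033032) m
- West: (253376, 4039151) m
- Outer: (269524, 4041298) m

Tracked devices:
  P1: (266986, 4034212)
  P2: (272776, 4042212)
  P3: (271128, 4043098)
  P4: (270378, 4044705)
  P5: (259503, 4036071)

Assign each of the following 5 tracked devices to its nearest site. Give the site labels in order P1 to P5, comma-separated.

P1 → East (d²=5640121.00)
P2 → Inner (d²=3850276.00)
P3 → Inner (d²=265472.00)
P4 → Inner (d²=2255125.00)
P5 → Upper (d²=5485657.00)

East, Inner, Inner, Inner, Upper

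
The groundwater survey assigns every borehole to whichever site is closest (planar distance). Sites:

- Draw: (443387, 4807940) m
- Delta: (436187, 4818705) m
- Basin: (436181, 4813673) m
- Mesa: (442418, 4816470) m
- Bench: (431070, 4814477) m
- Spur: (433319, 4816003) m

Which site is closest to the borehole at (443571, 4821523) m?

Squared distances to each site:
Draw: 184531745.000; Delta: 62464580.000; Basin: 116234600.000; Mesa: 26862218.000; Bench: 205921117.000; Spur: 135573904.000.
Minimum at Mesa.

Mesa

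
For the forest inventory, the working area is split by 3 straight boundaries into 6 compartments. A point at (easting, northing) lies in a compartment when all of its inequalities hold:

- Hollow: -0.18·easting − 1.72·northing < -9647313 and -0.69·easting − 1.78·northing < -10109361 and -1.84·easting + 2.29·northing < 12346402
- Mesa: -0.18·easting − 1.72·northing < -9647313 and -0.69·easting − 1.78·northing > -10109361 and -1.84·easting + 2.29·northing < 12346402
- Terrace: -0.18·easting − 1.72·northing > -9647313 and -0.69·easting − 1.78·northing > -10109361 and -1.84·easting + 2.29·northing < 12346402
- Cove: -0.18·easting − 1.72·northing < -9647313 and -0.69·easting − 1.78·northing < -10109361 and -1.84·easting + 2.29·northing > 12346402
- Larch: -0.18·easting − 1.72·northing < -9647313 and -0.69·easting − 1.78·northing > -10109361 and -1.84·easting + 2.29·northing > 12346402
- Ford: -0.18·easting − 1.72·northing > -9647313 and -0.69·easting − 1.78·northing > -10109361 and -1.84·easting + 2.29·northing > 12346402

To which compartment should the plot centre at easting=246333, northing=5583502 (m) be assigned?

-0.18·246333 − 1.72·5583502 = -9647963.380, which is < -9647313
-0.69·246333 − 1.78·5583502 = -10108603.330, which is > -10109361
-1.84·246333 + 2.29·5583502 = 12332966.860, which is < 12346402
This sign pattern matches Mesa.

Mesa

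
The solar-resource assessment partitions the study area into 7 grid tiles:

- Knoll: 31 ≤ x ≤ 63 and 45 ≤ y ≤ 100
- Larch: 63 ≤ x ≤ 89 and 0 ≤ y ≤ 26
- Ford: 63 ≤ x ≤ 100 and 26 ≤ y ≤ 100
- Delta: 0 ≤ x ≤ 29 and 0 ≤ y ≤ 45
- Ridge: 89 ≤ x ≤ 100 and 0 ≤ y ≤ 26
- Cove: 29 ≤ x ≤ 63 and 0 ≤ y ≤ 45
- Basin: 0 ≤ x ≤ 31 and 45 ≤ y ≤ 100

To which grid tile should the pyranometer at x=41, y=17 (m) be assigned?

The point has x = 41 and y = 17.
Only Cove satisfies 29 ≤ x ≤ 63 and 0 ≤ y ≤ 45.

Cove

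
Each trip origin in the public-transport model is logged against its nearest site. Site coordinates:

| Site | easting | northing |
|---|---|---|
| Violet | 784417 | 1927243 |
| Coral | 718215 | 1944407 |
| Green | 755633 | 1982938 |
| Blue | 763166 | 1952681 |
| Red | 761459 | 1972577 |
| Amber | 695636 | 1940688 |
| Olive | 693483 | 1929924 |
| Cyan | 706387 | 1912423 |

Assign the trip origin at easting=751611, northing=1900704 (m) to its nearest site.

Violet

Squared distances to each site:
Violet: 1780552157.000; Coral: 3025245025.000; Green: 6778607240.000; Blue: 2835126554.000; Red: 5262711233.000; Amber: 4731920881.000; Olive: 4232672784.000; Cyan: 2182545137.000.
Minimum at Violet.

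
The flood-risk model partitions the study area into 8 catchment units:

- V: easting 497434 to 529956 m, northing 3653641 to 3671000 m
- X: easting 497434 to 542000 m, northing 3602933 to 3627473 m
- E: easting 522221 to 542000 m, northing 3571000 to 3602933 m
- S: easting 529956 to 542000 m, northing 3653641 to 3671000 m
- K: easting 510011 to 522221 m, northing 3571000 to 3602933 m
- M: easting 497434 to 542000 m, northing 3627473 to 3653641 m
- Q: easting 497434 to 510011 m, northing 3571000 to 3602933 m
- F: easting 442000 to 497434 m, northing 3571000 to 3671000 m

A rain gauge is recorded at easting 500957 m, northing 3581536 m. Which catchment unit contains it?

Q

The point has easting = 500957 and northing = 3581536.
Only Q satisfies 497434 ≤ easting ≤ 510011 and 3571000 ≤ northing ≤ 3602933.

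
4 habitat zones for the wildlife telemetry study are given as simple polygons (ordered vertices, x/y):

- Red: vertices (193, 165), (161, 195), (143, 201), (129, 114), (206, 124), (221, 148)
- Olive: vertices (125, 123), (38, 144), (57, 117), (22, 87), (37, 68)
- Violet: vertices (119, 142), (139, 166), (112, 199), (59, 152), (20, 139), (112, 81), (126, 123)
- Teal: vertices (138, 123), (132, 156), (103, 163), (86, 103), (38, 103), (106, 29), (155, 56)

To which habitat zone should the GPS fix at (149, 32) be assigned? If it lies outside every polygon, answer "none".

none

Cast a ray rightward from (149, 32). For each polygon, the edges (by vertex number in listed order) whose endpoints lie on opposite sides of y = 32, where each meets that height, and whether that is right or left of the point:
Red: no edge straddles that height → 0 crossings.
Olive: no edge straddles that height → 0 crossings.
Violet: no edge straddles that height → 0 crossings.
Teal: 5–6 at x≈103.2 (left), 6–7 at x≈111.4 (left) → 0 crossings.
All counts are even, so the point lies outside every listed polygon.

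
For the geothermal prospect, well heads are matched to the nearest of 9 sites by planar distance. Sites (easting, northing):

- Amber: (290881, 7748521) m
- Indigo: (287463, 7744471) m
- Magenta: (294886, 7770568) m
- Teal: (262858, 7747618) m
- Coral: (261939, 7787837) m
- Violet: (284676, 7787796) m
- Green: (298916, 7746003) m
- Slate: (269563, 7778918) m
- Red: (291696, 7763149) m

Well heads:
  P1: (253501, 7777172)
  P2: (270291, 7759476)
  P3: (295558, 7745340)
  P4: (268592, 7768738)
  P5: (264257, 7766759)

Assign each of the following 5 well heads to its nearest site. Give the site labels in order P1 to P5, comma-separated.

P1 → Coral (d²=184942069.00)
P2 → Teal (d²=195861653.00)
P3 → Green (d²=11715733.00)
P4 → Slate (d²=104575241.00)
P5 → Slate (d²=175994917.00)

Coral, Teal, Green, Slate, Slate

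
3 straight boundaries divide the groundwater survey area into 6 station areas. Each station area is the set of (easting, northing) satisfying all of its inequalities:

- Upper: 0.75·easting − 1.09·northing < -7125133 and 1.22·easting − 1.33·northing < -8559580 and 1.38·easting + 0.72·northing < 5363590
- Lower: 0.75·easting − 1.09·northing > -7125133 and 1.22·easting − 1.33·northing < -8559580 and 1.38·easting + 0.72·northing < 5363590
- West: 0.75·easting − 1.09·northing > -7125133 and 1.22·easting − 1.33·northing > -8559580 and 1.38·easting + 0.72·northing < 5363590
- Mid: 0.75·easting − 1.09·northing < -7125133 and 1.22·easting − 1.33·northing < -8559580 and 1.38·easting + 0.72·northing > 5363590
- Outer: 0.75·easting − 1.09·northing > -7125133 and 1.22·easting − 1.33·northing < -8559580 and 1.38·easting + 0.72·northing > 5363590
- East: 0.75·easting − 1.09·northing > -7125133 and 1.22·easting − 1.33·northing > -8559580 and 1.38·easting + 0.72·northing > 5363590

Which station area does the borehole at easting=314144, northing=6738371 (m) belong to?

0.75·314144 − 1.09·6738371 = -7109216.390, which is > -7125133
1.22·314144 − 1.33·6738371 = -8578777.750, which is < -8559580
1.38·314144 + 0.72·6738371 = 5285145.840, which is < 5363590
This sign pattern matches Lower.

Lower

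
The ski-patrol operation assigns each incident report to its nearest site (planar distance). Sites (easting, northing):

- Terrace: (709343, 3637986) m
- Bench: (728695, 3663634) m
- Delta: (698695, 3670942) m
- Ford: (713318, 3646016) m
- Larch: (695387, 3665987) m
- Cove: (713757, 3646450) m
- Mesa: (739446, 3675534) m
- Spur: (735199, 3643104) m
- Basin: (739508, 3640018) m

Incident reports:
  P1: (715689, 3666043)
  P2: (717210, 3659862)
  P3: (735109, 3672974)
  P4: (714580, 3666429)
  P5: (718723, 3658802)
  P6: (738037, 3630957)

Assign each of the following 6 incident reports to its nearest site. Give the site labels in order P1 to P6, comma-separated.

Bench, Bench, Mesa, Bench, Bench, Basin

P1 → Bench (d²=174959317.00)
P2 → Bench (d²=146133209.00)
P3 → Mesa (d²=25363169.00)
P4 → Bench (d²=207045250.00)
P5 → Bench (d²=122789008.00)
P6 → Basin (d²=84265562.00)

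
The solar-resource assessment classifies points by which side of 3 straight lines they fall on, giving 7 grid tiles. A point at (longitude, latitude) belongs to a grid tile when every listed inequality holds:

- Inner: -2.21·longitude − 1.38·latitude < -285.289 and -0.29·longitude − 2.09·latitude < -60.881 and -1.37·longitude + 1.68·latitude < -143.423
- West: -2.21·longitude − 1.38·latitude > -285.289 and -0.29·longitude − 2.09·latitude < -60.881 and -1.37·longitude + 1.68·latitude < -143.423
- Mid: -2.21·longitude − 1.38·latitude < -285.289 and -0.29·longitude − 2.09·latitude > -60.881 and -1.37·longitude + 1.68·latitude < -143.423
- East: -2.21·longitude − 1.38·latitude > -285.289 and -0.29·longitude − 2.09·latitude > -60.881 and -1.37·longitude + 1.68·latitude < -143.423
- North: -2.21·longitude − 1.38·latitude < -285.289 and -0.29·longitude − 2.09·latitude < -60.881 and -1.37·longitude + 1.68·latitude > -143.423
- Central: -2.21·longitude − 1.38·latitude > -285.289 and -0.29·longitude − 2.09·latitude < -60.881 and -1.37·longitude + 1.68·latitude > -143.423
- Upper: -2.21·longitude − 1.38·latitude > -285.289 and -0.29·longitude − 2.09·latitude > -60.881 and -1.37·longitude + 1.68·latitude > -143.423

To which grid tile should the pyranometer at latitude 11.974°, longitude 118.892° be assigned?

Upper

-2.21·118.892 − 1.38·11.974 = -279.275, which is > -285.289
-0.29·118.892 − 2.09·11.974 = -59.504, which is > -60.881
-1.37·118.892 + 1.68·11.974 = -142.766, which is > -143.423
This sign pattern matches Upper.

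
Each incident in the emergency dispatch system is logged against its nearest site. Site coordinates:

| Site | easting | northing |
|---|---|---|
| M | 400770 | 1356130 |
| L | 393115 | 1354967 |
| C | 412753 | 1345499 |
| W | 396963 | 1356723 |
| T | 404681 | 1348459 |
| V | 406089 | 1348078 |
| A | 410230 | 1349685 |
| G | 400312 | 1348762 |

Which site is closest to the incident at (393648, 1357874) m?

L

Squared distances to each site:
M: 53764420.000; L: 8734738.000; C: 518141650.000; W: 12314026.000; T: 210369314.000; V: 250740097.000; A: 342022445.000; G: 127437440.000.
Minimum at L.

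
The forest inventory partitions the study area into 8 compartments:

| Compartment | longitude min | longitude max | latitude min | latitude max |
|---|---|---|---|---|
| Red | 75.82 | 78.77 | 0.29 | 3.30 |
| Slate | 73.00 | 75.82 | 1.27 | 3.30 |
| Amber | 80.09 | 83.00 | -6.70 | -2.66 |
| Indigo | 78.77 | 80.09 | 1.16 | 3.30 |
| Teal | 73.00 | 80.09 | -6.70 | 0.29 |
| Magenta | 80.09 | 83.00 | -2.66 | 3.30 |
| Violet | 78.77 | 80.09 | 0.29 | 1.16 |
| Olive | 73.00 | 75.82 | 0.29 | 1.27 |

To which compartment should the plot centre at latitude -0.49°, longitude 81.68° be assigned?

The point has longitude = 81.68 and latitude = -0.49.
Only Magenta satisfies 80.09 ≤ longitude ≤ 83.00 and -2.66 ≤ latitude ≤ 3.30.

Magenta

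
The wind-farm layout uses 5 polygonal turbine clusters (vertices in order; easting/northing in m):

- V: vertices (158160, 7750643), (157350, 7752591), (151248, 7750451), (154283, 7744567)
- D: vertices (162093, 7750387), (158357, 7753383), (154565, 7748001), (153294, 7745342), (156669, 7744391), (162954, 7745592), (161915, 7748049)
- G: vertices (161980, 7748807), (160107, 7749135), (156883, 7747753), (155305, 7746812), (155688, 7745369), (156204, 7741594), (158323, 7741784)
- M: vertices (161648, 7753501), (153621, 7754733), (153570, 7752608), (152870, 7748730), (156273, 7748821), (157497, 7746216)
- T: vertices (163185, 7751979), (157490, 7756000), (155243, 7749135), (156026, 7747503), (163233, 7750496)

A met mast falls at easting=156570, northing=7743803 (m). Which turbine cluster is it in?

Cast a ray rightward from (156570, 7743803). For each polygon, the edges (by vertex number in listed order) whose endpoints lie on opposite sides of northing = 7743803, where each meets that height, and whether that is right or left of the point:
V: no edge straddles that height → 0 crossings.
D: no edge straddles that height → 0 crossings.
G: 5–6 at easting≈155902.1 (left), 7–1 at easting≈159374.3 (right) → 1 crossing.
M: no edge straddles that height → 0 crossings.
T: no edge straddles that height → 0 crossings.
Only G has an odd count, so the point is inside G.

G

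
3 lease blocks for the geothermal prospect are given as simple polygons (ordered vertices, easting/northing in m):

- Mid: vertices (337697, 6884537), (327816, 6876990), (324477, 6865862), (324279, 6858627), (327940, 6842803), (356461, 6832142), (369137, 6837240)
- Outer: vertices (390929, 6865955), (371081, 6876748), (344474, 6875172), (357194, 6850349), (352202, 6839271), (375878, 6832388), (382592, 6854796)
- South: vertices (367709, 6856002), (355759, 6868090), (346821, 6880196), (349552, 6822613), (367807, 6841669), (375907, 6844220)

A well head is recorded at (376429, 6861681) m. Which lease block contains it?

Cast a ray rightward from (376429, 6861681). For each polygon, the edges (by vertex number in listed order) whose endpoints lie on opposite sides of northing = 6861681, where each meets that height, and whether that is right or left of the point:
Mid: 3–4 at easting≈324362.6 (left), 7–1 at easting≈352890.2 (left) → 0 crossings.
Outer: 3–4 at easting≈351387.2 (left), 7–1 at easting≈387735.9 (right) → 1 crossing.
South: 1–2 at easting≈362094.8 (left), 3–4 at easting≈347699.1 (left) → 0 crossings.
Only Outer has an odd count, so the point is inside Outer.

Outer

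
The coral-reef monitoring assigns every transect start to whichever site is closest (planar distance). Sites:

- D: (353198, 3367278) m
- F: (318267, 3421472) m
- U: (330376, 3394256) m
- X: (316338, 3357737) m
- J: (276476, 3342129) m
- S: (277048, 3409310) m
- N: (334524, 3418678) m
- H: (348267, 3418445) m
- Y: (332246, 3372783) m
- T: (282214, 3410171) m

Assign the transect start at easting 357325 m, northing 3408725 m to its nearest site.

Squared distances to each site:
D: 1734885938.000; F: 1688013373.000; U: 935600562.000; X: 4279710313.000; J: 10971588017.000; S: 6444738954.000; N: 618947810.000; H: 176525764.000; Y: 1920783605.000; T: 5643753237.000.
Minimum at H.

H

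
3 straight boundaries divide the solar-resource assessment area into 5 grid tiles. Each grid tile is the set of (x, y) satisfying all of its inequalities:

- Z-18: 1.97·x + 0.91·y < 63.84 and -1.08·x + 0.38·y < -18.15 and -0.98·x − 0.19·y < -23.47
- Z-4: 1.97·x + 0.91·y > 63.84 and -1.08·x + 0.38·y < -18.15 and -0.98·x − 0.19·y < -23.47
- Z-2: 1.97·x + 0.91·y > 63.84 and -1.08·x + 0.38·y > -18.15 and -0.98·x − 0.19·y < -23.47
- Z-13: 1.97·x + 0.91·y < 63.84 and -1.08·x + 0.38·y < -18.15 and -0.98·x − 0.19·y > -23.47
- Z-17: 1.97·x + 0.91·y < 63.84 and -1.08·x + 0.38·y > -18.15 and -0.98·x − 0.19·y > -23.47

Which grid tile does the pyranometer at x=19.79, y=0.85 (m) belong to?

1.97·19.79 + 0.91·0.85 = 39.760, which is < 63.84
-1.08·19.79 + 0.38·0.85 = -21.050, which is < -18.15
-0.98·19.79 − 0.19·0.85 = -19.556, which is > -23.47
This sign pattern matches Z-13.

Z-13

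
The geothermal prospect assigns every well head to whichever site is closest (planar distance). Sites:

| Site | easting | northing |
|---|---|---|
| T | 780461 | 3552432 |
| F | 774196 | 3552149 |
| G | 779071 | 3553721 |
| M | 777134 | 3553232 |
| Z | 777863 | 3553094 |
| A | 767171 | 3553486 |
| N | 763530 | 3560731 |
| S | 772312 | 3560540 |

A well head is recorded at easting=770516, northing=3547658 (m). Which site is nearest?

F

Squared distances to each site:
T: 121694101.000; F: 33711481.000; G: 109947994.000; M: 74867400.000; Z: 83528505.000; A: 45154609.000; N: 219707525.000; S: 169171540.000.
Minimum at F.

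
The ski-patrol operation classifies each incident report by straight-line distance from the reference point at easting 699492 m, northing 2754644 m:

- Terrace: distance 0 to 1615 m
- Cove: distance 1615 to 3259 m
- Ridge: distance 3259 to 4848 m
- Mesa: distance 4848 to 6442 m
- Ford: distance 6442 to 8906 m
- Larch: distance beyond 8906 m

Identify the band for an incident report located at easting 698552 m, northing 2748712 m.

Distance = √((698552−699492)² + (2748712−2754644)²) = √(883600.000 + 35188624.000) = 6006.016 m.
4848 ≤ 6006.016 < 6442 → Mesa.

Mesa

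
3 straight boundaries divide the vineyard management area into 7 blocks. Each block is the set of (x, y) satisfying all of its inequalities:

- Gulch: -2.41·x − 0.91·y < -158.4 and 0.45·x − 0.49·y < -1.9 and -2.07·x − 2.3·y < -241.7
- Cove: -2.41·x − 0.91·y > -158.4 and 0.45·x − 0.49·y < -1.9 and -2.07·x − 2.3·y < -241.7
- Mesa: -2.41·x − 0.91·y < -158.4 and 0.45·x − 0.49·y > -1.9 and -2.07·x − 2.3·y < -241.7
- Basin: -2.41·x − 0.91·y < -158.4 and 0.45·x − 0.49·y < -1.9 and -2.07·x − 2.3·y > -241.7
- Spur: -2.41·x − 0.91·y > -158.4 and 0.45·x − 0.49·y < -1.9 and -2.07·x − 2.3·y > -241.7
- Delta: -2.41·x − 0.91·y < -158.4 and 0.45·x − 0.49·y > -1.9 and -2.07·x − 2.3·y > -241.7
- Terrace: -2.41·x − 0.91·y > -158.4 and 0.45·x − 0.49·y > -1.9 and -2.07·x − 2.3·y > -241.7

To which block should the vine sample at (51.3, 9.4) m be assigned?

-2.41·51.3 − 0.91·9.4 = -132.187, which is > -158.4
0.45·51.3 − 0.49·9.4 = 18.479, which is > -1.9
-2.07·51.3 − 2.3·9.4 = -127.811, which is > -241.7
This sign pattern matches Terrace.

Terrace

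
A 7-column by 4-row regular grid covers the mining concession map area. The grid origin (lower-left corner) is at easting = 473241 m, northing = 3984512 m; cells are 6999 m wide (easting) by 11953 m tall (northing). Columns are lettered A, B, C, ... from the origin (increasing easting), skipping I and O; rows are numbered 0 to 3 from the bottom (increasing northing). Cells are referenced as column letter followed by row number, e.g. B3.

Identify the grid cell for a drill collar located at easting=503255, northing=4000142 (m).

Column index: ⌊(503255 − 473241) / 6999⌋ = ⌊4.288⌋ = 4 → column E
Row offset from origin: ⌊(4000142 − 3984512) / 11953⌋ = ⌊1.308⌋ = 1 → row 1

E1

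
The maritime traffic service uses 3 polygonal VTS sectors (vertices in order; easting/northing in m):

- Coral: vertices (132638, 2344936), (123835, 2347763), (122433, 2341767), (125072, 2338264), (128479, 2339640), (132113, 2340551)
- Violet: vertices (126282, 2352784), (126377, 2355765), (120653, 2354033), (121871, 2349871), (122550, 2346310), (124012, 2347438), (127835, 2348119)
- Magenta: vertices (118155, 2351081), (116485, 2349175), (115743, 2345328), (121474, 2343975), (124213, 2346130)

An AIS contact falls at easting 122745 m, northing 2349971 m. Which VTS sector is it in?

Violet

Cast a ray rightward from (122745, 2349971). For each polygon, the edges (by vertex number in listed order) whose endpoints lie on opposite sides of northing = 2349971, where each meets that height, and whether that is right or left of the point:
Coral: no edge straddles that height → 0 crossings.
Violet: 3–4 at easting≈121841.7 (left), 7–1 at easting≈127218.5 (right) → 1 crossing.
Magenta: 1–2 at easting≈117182.4 (left), 5–1 at easting≈119513.2 (left) → 0 crossings.
Only Violet has an odd count, so the point is inside Violet.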